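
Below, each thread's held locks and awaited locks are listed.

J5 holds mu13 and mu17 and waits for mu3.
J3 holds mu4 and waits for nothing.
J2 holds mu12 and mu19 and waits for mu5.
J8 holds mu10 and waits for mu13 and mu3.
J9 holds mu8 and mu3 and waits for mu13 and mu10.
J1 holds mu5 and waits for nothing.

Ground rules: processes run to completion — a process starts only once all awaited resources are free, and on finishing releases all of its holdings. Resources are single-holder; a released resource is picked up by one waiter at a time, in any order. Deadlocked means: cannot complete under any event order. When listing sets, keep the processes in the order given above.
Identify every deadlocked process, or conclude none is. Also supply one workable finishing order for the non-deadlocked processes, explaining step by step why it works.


Deadlocked: J5, J8 and J9.
Key observation: the waits loop around J5 -> J9 -> J5 with no way out; J8 is caught in further circular waits.
One completion order for the rest: J3, J1, J2.
Check, step by step:
  run J3 (it waits on nothing); releases mu4
  run J1 (it waits on nothing); releases mu5
  run J2 (all its waits — mu5 — are resolved); releases mu12 and mu19


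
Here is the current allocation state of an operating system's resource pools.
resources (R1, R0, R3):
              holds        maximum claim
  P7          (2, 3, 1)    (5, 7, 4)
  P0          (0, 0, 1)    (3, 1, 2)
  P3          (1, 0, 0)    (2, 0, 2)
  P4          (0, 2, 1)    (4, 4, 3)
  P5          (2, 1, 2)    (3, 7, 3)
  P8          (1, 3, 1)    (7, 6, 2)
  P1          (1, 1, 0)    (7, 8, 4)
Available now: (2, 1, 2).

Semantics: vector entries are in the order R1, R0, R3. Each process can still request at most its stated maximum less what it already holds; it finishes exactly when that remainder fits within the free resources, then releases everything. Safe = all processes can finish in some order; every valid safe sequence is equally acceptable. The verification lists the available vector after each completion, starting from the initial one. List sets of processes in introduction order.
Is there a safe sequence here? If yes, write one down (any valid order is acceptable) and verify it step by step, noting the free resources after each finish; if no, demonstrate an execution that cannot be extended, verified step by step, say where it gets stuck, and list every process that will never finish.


The state is UNSAFE.
Key observation: the wall is R0: completing P3, P0 brings the pool only to (3, 1, 3), and all the rest need more.
The run P3, P0 cannot be extended any further. Step-by-step check:
  pool = (2, 1, 2)
  P3: need (1, 0, 2) fits (2, 1, 2); releases (1, 0, 0), pool now (3, 1, 2)
  P0: need (3, 1, 1) fits (3, 1, 2); releases (0, 0, 1), pool now (3, 1, 3)
  P7 still needs (3, 4, 3) but only (3, 1, 3) is free — short on R0
  P4 still needs (4, 2, 2) but only (3, 1, 3) is free — short on R1 and R0
  P5 still needs (1, 6, 1) but only (3, 1, 3) is free — short on R0
  P8 still needs (6, 3, 1) but only (3, 1, 3) is free — short on R1 and R0
  P1 still needs (6, 7, 4) but only (3, 1, 3) is free — short on R1, R0 and R3
Permanently blocked: P7, P4, P5, P8 and P1.


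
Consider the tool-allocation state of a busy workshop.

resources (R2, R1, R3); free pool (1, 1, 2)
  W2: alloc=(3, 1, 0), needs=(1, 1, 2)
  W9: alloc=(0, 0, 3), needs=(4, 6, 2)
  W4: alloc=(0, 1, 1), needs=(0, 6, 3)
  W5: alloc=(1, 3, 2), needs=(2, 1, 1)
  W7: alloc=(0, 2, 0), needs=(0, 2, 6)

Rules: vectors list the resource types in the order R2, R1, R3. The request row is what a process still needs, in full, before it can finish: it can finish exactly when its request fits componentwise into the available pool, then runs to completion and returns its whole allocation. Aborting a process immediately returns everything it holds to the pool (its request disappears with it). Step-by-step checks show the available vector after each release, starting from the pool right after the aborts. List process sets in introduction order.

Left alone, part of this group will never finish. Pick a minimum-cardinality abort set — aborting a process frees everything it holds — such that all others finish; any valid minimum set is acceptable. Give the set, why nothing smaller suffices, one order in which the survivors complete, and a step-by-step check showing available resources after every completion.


The answer: abort W9.
Key observation: before aborting W9, W7 was permanently blocked — no order could ever run it; afterwards it completes at step 3.
Why nothing smaller works: aborting no one leaves the state deadlocked as given.
Survivors finish in the order: W2, W5, W7, W4. Step-by-step check (pool after the aborts first):
  pool = (1, 1, 5)
  W2 needs (1, 1, 2) <= (1, 1, 5) -> finishes; pool += (3, 1, 0) = (4, 2, 5)
  W5 needs (2, 1, 1) <= (4, 2, 5) -> finishes; pool += (1, 3, 2) = (5, 5, 7)
  W7 needs (0, 2, 6) <= (5, 5, 7) -> finishes; pool += (0, 2, 0) = (5, 7, 7)
  W4 needs (0, 6, 3) <= (5, 7, 7) -> finishes; pool += (0, 1, 1) = (5, 8, 8)


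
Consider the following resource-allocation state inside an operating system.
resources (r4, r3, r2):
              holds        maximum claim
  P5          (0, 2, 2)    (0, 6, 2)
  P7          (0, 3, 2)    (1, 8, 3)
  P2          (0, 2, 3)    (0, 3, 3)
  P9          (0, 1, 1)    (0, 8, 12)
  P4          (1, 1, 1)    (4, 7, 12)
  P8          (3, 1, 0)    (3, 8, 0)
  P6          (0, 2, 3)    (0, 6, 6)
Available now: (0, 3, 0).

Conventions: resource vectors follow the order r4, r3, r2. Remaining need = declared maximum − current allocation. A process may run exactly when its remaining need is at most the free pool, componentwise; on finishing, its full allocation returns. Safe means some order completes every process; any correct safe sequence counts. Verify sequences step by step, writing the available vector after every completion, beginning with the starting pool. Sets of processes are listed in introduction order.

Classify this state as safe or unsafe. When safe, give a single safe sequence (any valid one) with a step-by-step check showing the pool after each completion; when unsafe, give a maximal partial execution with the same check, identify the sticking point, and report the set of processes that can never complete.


The state is UNSAFE.
Key observation: the pool after P2, P5, P8, P6, P7 is (3, 13, 10); every surviving request exceeds it in r2, so progress ends there.
Going as far as possible: P2, P5, P8, P6, P7; after that, nothing fits. Check, step by step:
  pool = (0, 3, 0)
  run P2 (needs (0, 1, 0), free (0, 3, 0)); after release of (0, 2, 3) the pool is (0, 5, 3)
  run P5 (needs (0, 4, 0), free (0, 5, 3)); after release of (0, 2, 2) the pool is (0, 7, 5)
  run P8 (needs (0, 7, 0), free (0, 7, 5)); after release of (3, 1, 0) the pool is (3, 8, 5)
  run P6 (needs (0, 4, 3), free (3, 8, 5)); after release of (0, 2, 3) the pool is (3, 10, 8)
  run P7 (needs (1, 5, 1), free (3, 10, 8)); after release of (0, 3, 2) the pool is (3, 13, 10)
  P9 cannot run: need (0, 7, 11) vs free (3, 13, 10) (insufficient r2)
  P4 cannot run: need (3, 6, 11) vs free (3, 13, 10) (insufficient r2)
Permanently blocked: P9 and P4.


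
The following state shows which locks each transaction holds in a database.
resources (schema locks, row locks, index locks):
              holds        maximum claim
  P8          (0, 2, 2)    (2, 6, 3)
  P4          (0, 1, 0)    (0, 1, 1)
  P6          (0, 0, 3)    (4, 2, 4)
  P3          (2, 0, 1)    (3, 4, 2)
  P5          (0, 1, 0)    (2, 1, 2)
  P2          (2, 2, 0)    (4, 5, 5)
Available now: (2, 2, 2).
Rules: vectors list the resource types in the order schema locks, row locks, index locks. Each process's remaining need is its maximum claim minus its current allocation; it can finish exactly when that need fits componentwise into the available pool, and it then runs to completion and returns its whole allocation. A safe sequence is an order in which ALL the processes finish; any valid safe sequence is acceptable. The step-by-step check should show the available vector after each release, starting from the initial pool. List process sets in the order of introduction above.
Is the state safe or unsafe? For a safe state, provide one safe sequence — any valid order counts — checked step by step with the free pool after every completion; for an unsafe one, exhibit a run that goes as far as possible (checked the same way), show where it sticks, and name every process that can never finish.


SAFE, for example via the order P4, P5, P3, P8, P6, P2.
Key observation: at P5 the run first touches a limit — (2, 0, 2) against (2, 3, 2), exact on a resource it actually requests.
Walking it through:
  pool = (2, 2, 2)
  P4: need (0, 0, 1) fits (2, 2, 2); releases (0, 1, 0), pool now (2, 3, 2)
  P5: need (2, 0, 2) fits (2, 3, 2); releases (0, 1, 0), pool now (2, 4, 2)
  P3: need (1, 4, 1) fits (2, 4, 2); releases (2, 0, 1), pool now (4, 4, 3)
  P8: need (2, 4, 1) fits (4, 4, 3); releases (0, 2, 2), pool now (4, 6, 5)
  P6: need (4, 2, 1) fits (4, 6, 5); releases (0, 0, 3), pool now (4, 6, 8)
  P2: need (2, 3, 5) fits (4, 6, 8); releases (2, 2, 0), pool now (6, 8, 8)


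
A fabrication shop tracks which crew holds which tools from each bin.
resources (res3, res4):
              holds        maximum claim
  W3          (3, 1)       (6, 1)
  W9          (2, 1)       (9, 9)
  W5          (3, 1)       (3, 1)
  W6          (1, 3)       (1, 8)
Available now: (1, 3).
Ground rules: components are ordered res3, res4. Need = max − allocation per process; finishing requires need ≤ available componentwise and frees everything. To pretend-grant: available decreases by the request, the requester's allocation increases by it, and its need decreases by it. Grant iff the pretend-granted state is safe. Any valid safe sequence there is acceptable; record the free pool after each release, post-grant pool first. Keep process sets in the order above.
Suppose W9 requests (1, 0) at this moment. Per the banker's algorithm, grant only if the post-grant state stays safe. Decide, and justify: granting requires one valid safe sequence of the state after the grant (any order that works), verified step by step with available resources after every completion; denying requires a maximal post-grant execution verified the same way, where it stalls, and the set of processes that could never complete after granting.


GRANT: granting preserves safety; a valid post-grant sequence is W5, W3, W6, W9.
Key observation: with (0, 3) left after the transfer, W5 can run at once — the state stays safe.
Verifying the post-grant state step by step:
  pool = (0, 3)
  W5 needs (0, 0) <= (0, 3) -> finishes; pool += (3, 1) = (3, 4)
  W3 needs (3, 0) <= (3, 4) -> finishes; pool += (3, 1) = (6, 5)
  W6 needs (0, 5) <= (6, 5) -> finishes; pool += (1, 3) = (7, 8)
  W9 needs (6, 8) <= (7, 8) -> finishes; pool += (3, 1) = (10, 9)


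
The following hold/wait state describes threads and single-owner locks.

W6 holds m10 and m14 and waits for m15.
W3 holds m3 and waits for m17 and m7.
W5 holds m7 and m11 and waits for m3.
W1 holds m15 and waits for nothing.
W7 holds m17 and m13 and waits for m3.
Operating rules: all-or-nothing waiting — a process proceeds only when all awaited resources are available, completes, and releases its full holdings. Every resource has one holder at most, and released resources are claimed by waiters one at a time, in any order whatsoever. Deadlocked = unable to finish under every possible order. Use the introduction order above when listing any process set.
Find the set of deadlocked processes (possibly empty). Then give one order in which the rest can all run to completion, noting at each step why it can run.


The deadlocked set is W3, W5 and W7.
Key observation: the cycle W3 -> W5 -> W3 can never break — each member waits on the next; W7 is caught in further circular waits.
A valid finishing order for the others: W1, W6.
Check, step by step:
  run W1 (it waits on nothing); releases m15
  W6: everything it awaited (m15) is free; runs, freeing m10 and m14


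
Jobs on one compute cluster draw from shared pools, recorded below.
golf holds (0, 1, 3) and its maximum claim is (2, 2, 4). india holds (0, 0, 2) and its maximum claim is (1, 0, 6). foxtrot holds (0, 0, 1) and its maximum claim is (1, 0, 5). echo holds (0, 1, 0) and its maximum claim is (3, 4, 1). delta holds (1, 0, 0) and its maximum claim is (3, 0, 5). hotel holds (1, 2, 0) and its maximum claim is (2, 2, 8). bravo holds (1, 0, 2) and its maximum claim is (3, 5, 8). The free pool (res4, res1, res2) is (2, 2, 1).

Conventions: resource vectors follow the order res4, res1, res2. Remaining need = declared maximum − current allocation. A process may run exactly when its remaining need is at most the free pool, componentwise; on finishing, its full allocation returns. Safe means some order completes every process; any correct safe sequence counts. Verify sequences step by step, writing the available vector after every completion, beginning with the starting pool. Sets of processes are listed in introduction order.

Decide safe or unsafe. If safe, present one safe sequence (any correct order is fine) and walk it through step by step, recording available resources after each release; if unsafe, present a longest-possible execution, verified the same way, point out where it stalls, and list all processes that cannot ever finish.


UNSAFE — no complete ordering exists.
Key observation: after golf, india, delta, echo, foxtrot the pool peaks at (3, 4, 7), and each blocked process is short somewhere: hotel on res2; bravo on res1.
A maximal execution: golf, india, delta, echo, foxtrot — then nothing else fits. Step-by-step check:
  pool = (2, 2, 1)
  golf: need (2, 1, 1) fits (2, 2, 1); releases (0, 1, 3), pool now (2, 3, 4)
  india: need (1, 0, 4) fits (2, 3, 4); releases (0, 0, 2), pool now (2, 3, 6)
  delta: need (2, 0, 5) fits (2, 3, 6); releases (1, 0, 0), pool now (3, 3, 6)
  echo: need (3, 3, 1) fits (3, 3, 6); releases (0, 1, 0), pool now (3, 4, 6)
  foxtrot: need (1, 0, 4) fits (3, 4, 6); releases (0, 0, 1), pool now (3, 4, 7)
  hotel still needs (1, 0, 8) but only (3, 4, 7) is free — short on res2
  bravo still needs (2, 5, 6) but only (3, 4, 7) is free — short on res1
Processes that can never finish: hotel and bravo.


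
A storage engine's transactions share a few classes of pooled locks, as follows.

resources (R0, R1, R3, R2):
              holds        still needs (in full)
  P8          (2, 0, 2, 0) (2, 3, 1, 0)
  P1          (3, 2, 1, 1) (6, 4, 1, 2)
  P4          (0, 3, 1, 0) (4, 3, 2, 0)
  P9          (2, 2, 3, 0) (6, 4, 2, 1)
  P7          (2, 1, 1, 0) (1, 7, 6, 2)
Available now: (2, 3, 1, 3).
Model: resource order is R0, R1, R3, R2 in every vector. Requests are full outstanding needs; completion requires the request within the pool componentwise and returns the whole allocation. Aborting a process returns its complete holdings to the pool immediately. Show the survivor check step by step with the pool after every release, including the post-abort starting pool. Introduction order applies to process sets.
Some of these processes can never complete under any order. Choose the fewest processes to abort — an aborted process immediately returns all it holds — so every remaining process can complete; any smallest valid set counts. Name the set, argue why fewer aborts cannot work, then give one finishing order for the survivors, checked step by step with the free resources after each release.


Abort P9.
Key observation: P1 had no path to completion before; after the abort of P9 ((2, 2, 3, 0) returned), step 2 is where it fits.
Minimality: the empty abort set fails — the state is deadlocked as it stands.
Survivors finish in the order: P8, P1, P4, P7. Check, step by step (pool after the aborts first):
  pool = (4, 5, 4, 3)
  P8: need (2, 3, 1, 0) fits (4, 5, 4, 3); releases (2, 0, 2, 0), pool now (6, 5, 6, 3)
  P1: need (6, 4, 1, 2) fits (6, 5, 6, 3); releases (3, 2, 1, 1), pool now (9, 7, 7, 4)
  P4: need (4, 3, 2, 0) fits (9, 7, 7, 4); releases (0, 3, 1, 0), pool now (9, 10, 8, 4)
  P7: need (1, 7, 6, 2) fits (9, 10, 8, 4); releases (2, 1, 1, 0), pool now (11, 11, 9, 4)


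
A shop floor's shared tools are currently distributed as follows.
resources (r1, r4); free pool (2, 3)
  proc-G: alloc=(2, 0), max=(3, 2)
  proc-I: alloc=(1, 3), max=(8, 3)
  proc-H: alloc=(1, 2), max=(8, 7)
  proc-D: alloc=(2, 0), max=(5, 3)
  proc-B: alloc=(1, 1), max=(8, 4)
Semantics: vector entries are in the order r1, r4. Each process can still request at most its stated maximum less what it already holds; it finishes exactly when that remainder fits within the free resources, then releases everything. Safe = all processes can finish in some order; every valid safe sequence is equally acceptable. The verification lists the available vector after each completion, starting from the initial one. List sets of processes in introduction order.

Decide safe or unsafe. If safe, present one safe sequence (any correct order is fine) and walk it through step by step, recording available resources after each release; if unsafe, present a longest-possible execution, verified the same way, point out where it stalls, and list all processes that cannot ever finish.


UNSAFE — no complete ordering exists.
Key observation: even finishing proc-G, proc-D leaves just (6, 3) free — too little r1 for any of the remaining processes.
A maximal execution: proc-G, proc-D — then nothing else fits. Check, step by step:
  pool = (2, 3)
  run proc-G (needs (1, 2), free (2, 3)); after release of (2, 0) the pool is (4, 3)
  run proc-D (needs (3, 3), free (4, 3)); after release of (2, 0) the pool is (6, 3)
  blocked: proc-I wants (7, 0), pool (6, 3) — not enough r1
  blocked: proc-H wants (7, 5), pool (6, 3) — not enough r1 and r4
  blocked: proc-B wants (7, 3), pool (6, 3) — not enough r1
Permanently blocked: proc-I, proc-H and proc-B.


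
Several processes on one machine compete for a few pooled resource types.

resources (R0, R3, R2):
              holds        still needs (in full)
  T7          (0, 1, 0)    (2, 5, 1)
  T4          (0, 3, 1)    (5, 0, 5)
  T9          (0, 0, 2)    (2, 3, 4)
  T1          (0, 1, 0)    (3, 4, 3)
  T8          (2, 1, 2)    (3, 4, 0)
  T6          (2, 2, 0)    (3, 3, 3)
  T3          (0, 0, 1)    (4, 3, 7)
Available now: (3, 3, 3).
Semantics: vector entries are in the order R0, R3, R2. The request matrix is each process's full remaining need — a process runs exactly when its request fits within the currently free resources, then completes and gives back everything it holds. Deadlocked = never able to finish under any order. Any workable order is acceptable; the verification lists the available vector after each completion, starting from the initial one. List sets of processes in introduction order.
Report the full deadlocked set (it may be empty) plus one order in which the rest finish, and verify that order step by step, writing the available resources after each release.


No process is deadlocked.
Key observation: there is always a runnable process — T6 first — so the state unwinds completely.
A valid finishing order for the others: T6, T8, T4, T1, T9, T3, T7. Walking it through:
  pool = (3, 3, 3)
  T6 needs (3, 3, 3) <= (3, 3, 3) -> finishes; pool += (2, 2, 0) = (5, 5, 3)
  T8 needs (3, 4, 0) <= (5, 5, 3) -> finishes; pool += (2, 1, 2) = (7, 6, 5)
  T4 needs (5, 0, 5) <= (7, 6, 5) -> finishes; pool += (0, 3, 1) = (7, 9, 6)
  T1 needs (3, 4, 3) <= (7, 9, 6) -> finishes; pool += (0, 1, 0) = (7, 10, 6)
  T9 needs (2, 3, 4) <= (7, 10, 6) -> finishes; pool += (0, 0, 2) = (7, 10, 8)
  T3 needs (4, 3, 7) <= (7, 10, 8) -> finishes; pool += (0, 0, 1) = (7, 10, 9)
  T7 needs (2, 5, 1) <= (7, 10, 9) -> finishes; pool += (0, 1, 0) = (7, 11, 9)


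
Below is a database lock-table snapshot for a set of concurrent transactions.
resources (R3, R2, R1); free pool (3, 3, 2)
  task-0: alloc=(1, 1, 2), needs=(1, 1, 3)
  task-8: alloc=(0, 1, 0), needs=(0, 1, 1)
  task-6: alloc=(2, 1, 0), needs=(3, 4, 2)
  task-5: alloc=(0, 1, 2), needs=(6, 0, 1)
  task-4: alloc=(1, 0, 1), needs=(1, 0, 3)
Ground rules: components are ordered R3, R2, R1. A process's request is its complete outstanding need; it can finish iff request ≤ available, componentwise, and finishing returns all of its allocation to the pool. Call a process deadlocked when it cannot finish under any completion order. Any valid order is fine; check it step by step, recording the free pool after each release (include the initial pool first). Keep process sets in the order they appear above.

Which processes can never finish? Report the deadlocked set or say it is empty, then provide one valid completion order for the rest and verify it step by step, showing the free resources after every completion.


Deadlocked: task-0, task-5 and task-4.
Key observation: after task-8, task-6 the pool peaks at (5, 5, 2), and each blocked process is short somewhere: task-0 on R1; task-5 on R3; task-4 on R1.
A valid finishing order for the others: task-8, task-6. Check, step by step:
  pool = (3, 3, 2)
  task-8 needs (0, 1, 1) <= (3, 3, 2) -> finishes; pool += (0, 1, 0) = (3, 4, 2)
  task-6 needs (3, 4, 2) <= (3, 4, 2) -> finishes; pool += (2, 1, 0) = (5, 5, 2)
The stuck group stays short no matter what:
  task-0 still needs (1, 1, 3) but only (5, 5, 2) is free — short on R1
  task-5 still needs (6, 0, 1) but only (5, 5, 2) is free — short on R3
  task-4 still needs (1, 0, 3) but only (5, 5, 2) is free — short on R1


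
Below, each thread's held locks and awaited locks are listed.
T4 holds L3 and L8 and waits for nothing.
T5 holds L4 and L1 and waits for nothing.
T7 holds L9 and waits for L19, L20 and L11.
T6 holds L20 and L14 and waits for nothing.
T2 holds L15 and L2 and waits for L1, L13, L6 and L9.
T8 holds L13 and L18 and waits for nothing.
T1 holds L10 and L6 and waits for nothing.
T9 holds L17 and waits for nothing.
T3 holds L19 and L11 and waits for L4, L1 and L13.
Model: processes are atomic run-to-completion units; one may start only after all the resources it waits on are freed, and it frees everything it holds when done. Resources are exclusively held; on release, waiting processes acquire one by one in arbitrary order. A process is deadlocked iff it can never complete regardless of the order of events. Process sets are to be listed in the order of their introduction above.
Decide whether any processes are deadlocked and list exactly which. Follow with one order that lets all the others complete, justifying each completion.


The deadlocked set is empty.
Key observation: every chain of waits terminates; starting from the processes that wait on nothing, all the rest unlock in turn.
A valid finishing order for the others: T5, T8, T6, T3, T9, T1, T7, T4, T2.
Check, step by step:
  T5 waits on nothing -> runs at once and releases L4 and L1
  T8 waits on nothing -> runs at once and releases L13 and L18
  T6 waits on nothing -> runs at once and releases L20 and L14
  run T3 (all its waits — L4, L1 and L13 — are resolved); releases L19 and L11
  T9 waits on nothing -> runs at once and releases L17
  T1 waits on nothing -> runs at once and releases L10 and L6
  run T7 (all its waits — L19, L20 and L11 — are resolved); releases L9
  T4 waits on nothing -> runs at once and releases L3 and L8
  run T2 (all its waits — L1, L13, L6 and L9 — are resolved); releases L15 and L2


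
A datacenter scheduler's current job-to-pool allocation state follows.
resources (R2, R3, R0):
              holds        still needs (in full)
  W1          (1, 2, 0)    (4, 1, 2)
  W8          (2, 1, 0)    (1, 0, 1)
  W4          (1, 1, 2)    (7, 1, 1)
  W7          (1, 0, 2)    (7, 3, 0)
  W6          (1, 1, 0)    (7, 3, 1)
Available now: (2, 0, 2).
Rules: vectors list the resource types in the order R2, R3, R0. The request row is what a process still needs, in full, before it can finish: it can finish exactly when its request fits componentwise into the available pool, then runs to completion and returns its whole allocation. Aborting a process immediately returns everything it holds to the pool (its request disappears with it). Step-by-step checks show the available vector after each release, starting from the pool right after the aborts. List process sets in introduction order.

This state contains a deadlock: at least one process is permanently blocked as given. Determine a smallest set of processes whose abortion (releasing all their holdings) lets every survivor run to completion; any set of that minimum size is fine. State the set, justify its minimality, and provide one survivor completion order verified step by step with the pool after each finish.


Abort W4 and W6.
Key observation: W7 had no path to completion before; after the abort of W4 and W6 ((2, 2, 2) returned), step 3 is where it fits.
Why nothing smaller works — every single abort fails: W1 alone leaves W4 blocked (short on R2); W8 alone leaves W4 blocked (short on R2); W4 alone leaves W7 blocked (short on R2); W7 alone leaves W4 blocked (short on R2); W6 alone leaves W4 blocked (short on R2).
Survivors finish in the order: W1, W8, W7. Walking it through (pool after the aborts first):
  pool = (4, 2, 4)
  run W1 (needs (4, 1, 2), free (4, 2, 4)); after release of (1, 2, 0) the pool is (5, 4, 4)
  run W8 (needs (1, 0, 1), free (5, 4, 4)); after release of (2, 1, 0) the pool is (7, 5, 4)
  run W7 (needs (7, 3, 0), free (7, 5, 4)); after release of (1, 0, 2) the pool is (8, 5, 6)


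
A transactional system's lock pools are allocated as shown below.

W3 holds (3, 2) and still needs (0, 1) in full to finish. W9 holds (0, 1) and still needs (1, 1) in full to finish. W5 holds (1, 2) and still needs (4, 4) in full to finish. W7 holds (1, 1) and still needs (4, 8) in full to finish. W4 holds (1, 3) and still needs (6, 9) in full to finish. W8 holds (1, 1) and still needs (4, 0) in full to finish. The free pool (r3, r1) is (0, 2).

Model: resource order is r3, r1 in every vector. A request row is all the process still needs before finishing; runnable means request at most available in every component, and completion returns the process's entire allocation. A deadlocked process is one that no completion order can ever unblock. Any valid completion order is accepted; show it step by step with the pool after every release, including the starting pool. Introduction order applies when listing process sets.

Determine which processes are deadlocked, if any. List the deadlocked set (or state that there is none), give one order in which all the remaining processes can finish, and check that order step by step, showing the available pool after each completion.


Deadlocked set: W5, W7, W4 and W8.
Key observation: the pool after W3, W9 is (3, 5); every surviving request exceeds it in r3, so progress ends there.
One completion order for the rest: W3, W9. Step-by-step check:
  pool = (0, 2)
  W3 needs (0, 1) <= (0, 2) -> finishes; pool += (3, 2) = (3, 4)
  W9 needs (1, 1) <= (3, 4) -> finishes; pool += (0, 1) = (3, 5)
None of the blocked processes ever fits:
  W5 still needs (4, 4) but only (3, 5) is free — short on r3
  W7 still needs (4, 8) but only (3, 5) is free — short on r3 and r1
  W4 still needs (6, 9) but only (3, 5) is free — short on r3 and r1
  W8 still needs (4, 0) but only (3, 5) is free — short on r3


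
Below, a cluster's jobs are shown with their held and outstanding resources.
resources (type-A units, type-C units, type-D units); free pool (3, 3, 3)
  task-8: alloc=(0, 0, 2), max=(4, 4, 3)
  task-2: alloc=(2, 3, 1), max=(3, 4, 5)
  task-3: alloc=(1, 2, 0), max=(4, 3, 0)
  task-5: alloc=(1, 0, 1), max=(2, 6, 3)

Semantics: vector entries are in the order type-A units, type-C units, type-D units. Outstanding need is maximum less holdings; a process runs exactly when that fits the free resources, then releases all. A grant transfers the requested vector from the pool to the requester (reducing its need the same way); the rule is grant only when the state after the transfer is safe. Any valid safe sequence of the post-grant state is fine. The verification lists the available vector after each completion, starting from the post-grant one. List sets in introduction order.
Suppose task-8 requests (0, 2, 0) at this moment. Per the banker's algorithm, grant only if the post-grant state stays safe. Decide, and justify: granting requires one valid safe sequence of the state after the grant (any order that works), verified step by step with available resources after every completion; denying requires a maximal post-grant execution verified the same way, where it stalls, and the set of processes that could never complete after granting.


GRANT. The post-grant state is safe; one safe sequence: task-3, task-8, task-2, task-5.
Key observation: even at the reduced pool (3, 1, 3), task-3 fits immediately, so safety survives the grant.
Check on the post-grant state, step by step:
  pool = (3, 1, 3)
  task-3: need (3, 1, 0) fits (3, 1, 3); releases (1, 2, 0), pool now (4, 3, 3)
  task-8: need (4, 2, 1) fits (4, 3, 3); releases (0, 2, 2), pool now (4, 5, 5)
  task-2: need (1, 1, 4) fits (4, 5, 5); releases (2, 3, 1), pool now (6, 8, 6)
  task-5: need (1, 6, 2) fits (6, 8, 6); releases (1, 0, 1), pool now (7, 8, 7)


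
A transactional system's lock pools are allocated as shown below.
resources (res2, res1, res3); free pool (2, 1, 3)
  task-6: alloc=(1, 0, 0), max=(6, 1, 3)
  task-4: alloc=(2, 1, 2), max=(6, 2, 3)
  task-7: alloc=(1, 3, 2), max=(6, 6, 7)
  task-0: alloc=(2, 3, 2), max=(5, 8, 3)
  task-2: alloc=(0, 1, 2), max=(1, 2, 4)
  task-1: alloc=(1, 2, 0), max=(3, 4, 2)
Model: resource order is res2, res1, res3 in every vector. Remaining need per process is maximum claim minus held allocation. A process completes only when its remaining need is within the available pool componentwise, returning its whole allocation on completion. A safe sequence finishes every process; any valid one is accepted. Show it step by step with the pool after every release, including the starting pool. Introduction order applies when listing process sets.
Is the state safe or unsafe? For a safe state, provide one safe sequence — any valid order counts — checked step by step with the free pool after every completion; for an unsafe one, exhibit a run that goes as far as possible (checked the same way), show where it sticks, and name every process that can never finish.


UNSAFE — no complete ordering exists.
Key observation: after task-2, task-1 the pool peaks at (3, 4, 5), and each blocked process is short somewhere: task-6 on res2; task-4 on res2; task-7 on res2; task-0 on res1.
The run task-2, task-1 cannot be extended any further. Check, step by step:
  pool = (2, 1, 3)
  task-2 needs (1, 1, 2) <= (2, 1, 3) -> finishes; pool += (0, 1, 2) = (2, 2, 5)
  task-1 needs (2, 2, 2) <= (2, 2, 5) -> finishes; pool += (1, 2, 0) = (3, 4, 5)
  task-6 still needs (5, 1, 3) but only (3, 4, 5) is free — short on res2
  task-4 still needs (4, 1, 1) but only (3, 4, 5) is free — short on res2
  task-7 still needs (5, 3, 5) but only (3, 4, 5) is free — short on res2
  task-0 still needs (3, 5, 1) but only (3, 4, 5) is free — short on res1
Never able to finish: task-6, task-4, task-7 and task-0.


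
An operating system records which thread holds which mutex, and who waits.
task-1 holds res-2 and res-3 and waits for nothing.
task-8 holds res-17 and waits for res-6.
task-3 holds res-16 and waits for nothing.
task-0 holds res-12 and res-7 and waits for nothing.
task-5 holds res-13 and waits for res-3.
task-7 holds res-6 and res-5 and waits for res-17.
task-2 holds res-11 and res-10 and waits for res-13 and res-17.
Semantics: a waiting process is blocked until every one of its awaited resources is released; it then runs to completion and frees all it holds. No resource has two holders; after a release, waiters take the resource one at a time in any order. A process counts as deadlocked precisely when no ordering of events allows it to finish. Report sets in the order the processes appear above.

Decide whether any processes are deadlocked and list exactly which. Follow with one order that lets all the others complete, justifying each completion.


Deadlocked set: task-8, task-7 and task-2.
Key observation: nobody on the ring task-8 -> task-7 -> task-8 can start until another member finishes, which never happens; task-2 waits into the deadlock from upstream.
The rest can finish in the order task-0, task-1, task-5, task-3.
Walking it through:
  run task-0 (it waits on nothing); releases res-12 and res-7
  run task-1 (it waits on nothing); releases res-2 and res-3
  task-5: everything it awaited (res-3) is free; runs, freeing res-13
  run task-3 (it waits on nothing); releases res-16


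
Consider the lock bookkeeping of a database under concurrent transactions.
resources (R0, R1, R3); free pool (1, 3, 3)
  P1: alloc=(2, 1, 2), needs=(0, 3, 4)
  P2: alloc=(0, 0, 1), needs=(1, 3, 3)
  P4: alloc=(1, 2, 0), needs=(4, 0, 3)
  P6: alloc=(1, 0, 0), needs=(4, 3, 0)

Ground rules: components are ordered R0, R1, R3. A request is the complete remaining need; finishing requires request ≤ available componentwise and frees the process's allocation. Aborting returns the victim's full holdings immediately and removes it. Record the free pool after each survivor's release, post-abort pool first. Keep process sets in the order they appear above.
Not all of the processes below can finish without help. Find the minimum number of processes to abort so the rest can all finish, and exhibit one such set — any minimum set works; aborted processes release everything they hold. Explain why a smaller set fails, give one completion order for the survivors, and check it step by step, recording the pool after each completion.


The answer: abort P6.
Key observation: the returned (1, 0, 0) from P6 is what brings P4 — unrunnable before, under any order — into play at step 3.
Minimality: the empty abort set fails — the state is deadlocked as it stands.
Survivors finish in the order: P2, P1, P4. Step-by-step check (pool after the aborts first):
  pool = (2, 3, 3)
  run P2 (needs (1, 3, 3), free (2, 3, 3)); after release of (0, 0, 1) the pool is (2, 3, 4)
  run P1 (needs (0, 3, 4), free (2, 3, 4)); after release of (2, 1, 2) the pool is (4, 4, 6)
  run P4 (needs (4, 0, 3), free (4, 4, 6)); after release of (1, 2, 0) the pool is (5, 6, 6)


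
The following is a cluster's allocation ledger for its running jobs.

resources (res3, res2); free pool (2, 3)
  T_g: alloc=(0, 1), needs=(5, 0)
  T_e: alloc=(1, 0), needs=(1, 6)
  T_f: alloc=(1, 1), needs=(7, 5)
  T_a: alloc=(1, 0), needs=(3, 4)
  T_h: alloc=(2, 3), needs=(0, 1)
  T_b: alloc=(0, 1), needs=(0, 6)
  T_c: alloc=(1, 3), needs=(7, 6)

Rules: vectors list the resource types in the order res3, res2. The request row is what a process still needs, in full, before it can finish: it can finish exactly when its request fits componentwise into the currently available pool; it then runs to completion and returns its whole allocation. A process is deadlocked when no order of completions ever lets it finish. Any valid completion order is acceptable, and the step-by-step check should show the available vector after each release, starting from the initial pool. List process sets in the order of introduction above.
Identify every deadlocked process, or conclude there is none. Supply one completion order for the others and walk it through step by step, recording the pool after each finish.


Deadlocked: T_f and T_c.
Key observation: the pool after T_h, T_e, T_b, T_a, T_g is (6, 8); every surviving request exceeds it in res3, so progress ends there.
The rest can finish in the order T_h, T_e, T_b, T_a, T_g. Check, step by step:
  pool = (2, 3)
  T_h: need (0, 1) fits (2, 3); releases (2, 3), pool now (4, 6)
  T_e: need (1, 6) fits (4, 6); releases (1, 0), pool now (5, 6)
  T_b: need (0, 6) fits (5, 6); releases (0, 1), pool now (5, 7)
  T_a: need (3, 4) fits (5, 7); releases (1, 0), pool now (6, 7)
  T_g: need (5, 0) fits (6, 7); releases (0, 1), pool now (6, 8)
The blocked processes can never fit:
  T_f still needs (7, 5) but only (6, 8) is free — short on res3
  T_c still needs (7, 6) but only (6, 8) is free — short on res3


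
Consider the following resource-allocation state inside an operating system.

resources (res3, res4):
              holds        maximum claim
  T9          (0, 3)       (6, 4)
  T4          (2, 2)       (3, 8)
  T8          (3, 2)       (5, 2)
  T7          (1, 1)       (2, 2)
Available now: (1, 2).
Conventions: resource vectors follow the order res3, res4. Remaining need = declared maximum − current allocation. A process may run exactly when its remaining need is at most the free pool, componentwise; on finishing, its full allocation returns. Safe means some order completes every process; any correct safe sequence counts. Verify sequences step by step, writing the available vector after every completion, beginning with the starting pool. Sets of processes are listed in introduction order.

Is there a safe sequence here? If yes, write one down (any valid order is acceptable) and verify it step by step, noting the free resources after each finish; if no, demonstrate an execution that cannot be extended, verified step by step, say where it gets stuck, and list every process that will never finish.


The state is UNSAFE.
Key observation: after T7, T8 the pool peaks at (5, 5), and each blocked process is short somewhere: T9 on res3; T4 on res4.
Going as far as possible: T7, T8; after that, nothing fits. Check, step by step:
  pool = (1, 2)
  T7: need (1, 1) fits (1, 2); releases (1, 1), pool now (2, 3)
  T8: need (2, 0) fits (2, 3); releases (3, 2), pool now (5, 5)
  blocked: T9 wants (6, 1), pool (5, 5) — not enough res3
  blocked: T4 wants (1, 6), pool (5, 5) — not enough res4
Processes that can never finish: T9 and T4.


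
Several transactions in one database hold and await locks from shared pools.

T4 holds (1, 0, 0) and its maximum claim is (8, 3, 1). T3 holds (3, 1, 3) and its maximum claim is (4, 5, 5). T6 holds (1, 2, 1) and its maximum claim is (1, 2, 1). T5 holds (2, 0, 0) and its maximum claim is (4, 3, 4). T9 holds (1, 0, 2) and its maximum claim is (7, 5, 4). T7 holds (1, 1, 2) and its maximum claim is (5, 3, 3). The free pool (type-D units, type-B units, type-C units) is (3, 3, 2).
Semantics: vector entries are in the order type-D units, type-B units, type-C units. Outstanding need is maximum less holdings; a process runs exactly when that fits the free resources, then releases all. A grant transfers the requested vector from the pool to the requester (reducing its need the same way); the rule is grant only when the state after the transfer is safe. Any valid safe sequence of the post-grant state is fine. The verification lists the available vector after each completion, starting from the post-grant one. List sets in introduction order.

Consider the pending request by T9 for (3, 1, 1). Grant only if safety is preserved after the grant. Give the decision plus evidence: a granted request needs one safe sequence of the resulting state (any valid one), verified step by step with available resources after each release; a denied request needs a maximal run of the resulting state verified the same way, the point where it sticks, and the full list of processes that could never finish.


GRANT — the state after the grant stays safe, e.g. via T6, T3, T5, T9, T7, T4.
Key observation: with (0, 2, 1) left after the transfer, T6 can run at once — the state stays safe.
Verifying the post-grant state step by step:
  pool = (0, 2, 1)
  run T6 (needs (0, 0, 0), free (0, 2, 1)); after release of (1, 2, 1) the pool is (1, 4, 2)
  run T3 (needs (1, 4, 2), free (1, 4, 2)); after release of (3, 1, 3) the pool is (4, 5, 5)
  run T5 (needs (2, 3, 4), free (4, 5, 5)); after release of (2, 0, 0) the pool is (6, 5, 5)
  run T9 (needs (3, 4, 1), free (6, 5, 5)); after release of (4, 1, 3) the pool is (10, 6, 8)
  run T7 (needs (4, 2, 1), free (10, 6, 8)); after release of (1, 1, 2) the pool is (11, 7, 10)
  run T4 (needs (7, 3, 1), free (11, 7, 10)); after release of (1, 0, 0) the pool is (12, 7, 10)


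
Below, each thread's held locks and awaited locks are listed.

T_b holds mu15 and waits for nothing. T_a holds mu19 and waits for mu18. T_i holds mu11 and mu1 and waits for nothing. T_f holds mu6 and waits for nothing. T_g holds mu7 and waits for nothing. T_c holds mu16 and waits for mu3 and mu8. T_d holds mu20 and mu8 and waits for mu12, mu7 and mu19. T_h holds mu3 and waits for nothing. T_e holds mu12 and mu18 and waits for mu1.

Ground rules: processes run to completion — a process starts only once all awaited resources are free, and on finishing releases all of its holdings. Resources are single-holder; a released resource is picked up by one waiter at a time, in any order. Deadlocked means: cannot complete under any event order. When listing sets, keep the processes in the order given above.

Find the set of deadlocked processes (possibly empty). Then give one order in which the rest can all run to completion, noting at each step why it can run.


The deadlocked set is empty.
Key observation: every chain of waits terminates; starting from the processes that wait on nothing, all the rest unlock in turn.
A valid finishing order for the others: T_h, T_g, T_i, T_b, T_e, T_a, T_d, T_c, T_f.
Check, step by step:
  T_h: no waits; runs immediately, freeing mu3
  T_g: no waits; runs immediately, freeing mu7
  T_i: no waits; runs immediately, freeing mu11 and mu1
  T_b: no waits; runs immediately, freeing mu15
  run T_e (all its waits — mu1 — are resolved); releases mu12 and mu18
  run T_a (all its waits — mu18 — are resolved); releases mu19
  run T_d (all its waits — mu12, mu7 and mu19 — are resolved); releases mu20 and mu8
  run T_c (all its waits — mu3 and mu8 — are resolved); releases mu16
  T_f: no waits; runs immediately, freeing mu6
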